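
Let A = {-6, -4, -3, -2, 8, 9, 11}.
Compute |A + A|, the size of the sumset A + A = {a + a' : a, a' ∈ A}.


A + A = {a + a' : a, a' ∈ A}; |A| = 7.
General bounds: 2|A| - 1 ≤ |A + A| ≤ |A|(|A|+1)/2, i.e. 13 ≤ |A + A| ≤ 28.
Lower bound 2|A|-1 is attained iff A is an arithmetic progression.
Enumerate sums a + a' for a ≤ a' (symmetric, so this suffices):
a = -6: -6+-6=-12, -6+-4=-10, -6+-3=-9, -6+-2=-8, -6+8=2, -6+9=3, -6+11=5
a = -4: -4+-4=-8, -4+-3=-7, -4+-2=-6, -4+8=4, -4+9=5, -4+11=7
a = -3: -3+-3=-6, -3+-2=-5, -3+8=5, -3+9=6, -3+11=8
a = -2: -2+-2=-4, -2+8=6, -2+9=7, -2+11=9
a = 8: 8+8=16, 8+9=17, 8+11=19
a = 9: 9+9=18, 9+11=20
a = 11: 11+11=22
Distinct sums: {-12, -10, -9, -8, -7, -6, -5, -4, 2, 3, 4, 5, 6, 7, 8, 9, 16, 17, 18, 19, 20, 22}
|A + A| = 22

|A + A| = 22


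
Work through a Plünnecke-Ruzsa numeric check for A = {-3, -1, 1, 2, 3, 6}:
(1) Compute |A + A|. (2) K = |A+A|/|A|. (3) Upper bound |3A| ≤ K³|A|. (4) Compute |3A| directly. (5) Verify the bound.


|A| = 6.
Step 1: Compute A + A by enumerating all 36 pairs.
A + A = {-6, -4, -2, -1, 0, 1, 2, 3, 4, 5, 6, 7, 8, 9, 12}, so |A + A| = 15.
Step 2: Doubling constant K = |A + A|/|A| = 15/6 = 15/6 ≈ 2.5000.
Step 3: Plünnecke-Ruzsa gives |3A| ≤ K³·|A| = (2.5000)³ · 6 ≈ 93.7500.
Step 4: Compute 3A = A + A + A directly by enumerating all triples (a,b,c) ∈ A³; |3A| = 24.
Step 5: Check 24 ≤ 93.7500? Yes ✓.

K = 15/6, Plünnecke-Ruzsa bound K³|A| ≈ 93.7500, |3A| = 24, inequality holds.


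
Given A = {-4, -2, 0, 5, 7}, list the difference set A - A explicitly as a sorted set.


A - A = {a - a' : a, a' ∈ A}.
Compute a - a' for each ordered pair (a, a'):
a = -4: -4--4=0, -4--2=-2, -4-0=-4, -4-5=-9, -4-7=-11
a = -2: -2--4=2, -2--2=0, -2-0=-2, -2-5=-7, -2-7=-9
a = 0: 0--4=4, 0--2=2, 0-0=0, 0-5=-5, 0-7=-7
a = 5: 5--4=9, 5--2=7, 5-0=5, 5-5=0, 5-7=-2
a = 7: 7--4=11, 7--2=9, 7-0=7, 7-5=2, 7-7=0
Collecting distinct values (and noting 0 appears from a-a):
A - A = {-11, -9, -7, -5, -4, -2, 0, 2, 4, 5, 7, 9, 11}
|A - A| = 13

A - A = {-11, -9, -7, -5, -4, -2, 0, 2, 4, 5, 7, 9, 11}


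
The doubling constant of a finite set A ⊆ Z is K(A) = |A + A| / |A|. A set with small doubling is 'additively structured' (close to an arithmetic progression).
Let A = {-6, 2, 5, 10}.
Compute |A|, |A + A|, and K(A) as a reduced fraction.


|A| = 4.
Compute A + A by enumerating all 16 pairs.
A + A = {-12, -4, -1, 4, 7, 10, 12, 15, 20}, so |A + A| = 9.
K = |A + A| / |A| = 9/4 (already in lowest terms) ≈ 2.2500.
Reference: AP of size 4 gives K = 7/4 ≈ 1.7500; a fully generic set of size 4 gives K ≈ 2.5000.

|A| = 4, |A + A| = 9, K = 9/4.


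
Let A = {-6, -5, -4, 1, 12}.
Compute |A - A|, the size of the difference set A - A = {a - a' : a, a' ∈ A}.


A - A = {a - a' : a, a' ∈ A}; |A| = 5.
Bounds: 2|A|-1 ≤ |A - A| ≤ |A|² - |A| + 1, i.e. 9 ≤ |A - A| ≤ 21.
Note: 0 ∈ A - A always (from a - a). The set is symmetric: if d ∈ A - A then -d ∈ A - A.
Enumerate nonzero differences d = a - a' with a > a' (then include -d):
Positive differences: {1, 2, 5, 6, 7, 11, 16, 17, 18}
Full difference set: {0} ∪ (positive diffs) ∪ (negative diffs).
|A - A| = 1 + 2·9 = 19 (matches direct enumeration: 19).

|A - A| = 19


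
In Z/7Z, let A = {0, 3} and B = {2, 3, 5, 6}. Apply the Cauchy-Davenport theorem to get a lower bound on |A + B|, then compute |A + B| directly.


Cauchy-Davenport: |A + B| ≥ min(p, |A| + |B| - 1) for A, B nonempty in Z/pZ.
|A| = 2, |B| = 4, p = 7.
CD lower bound = min(7, 2 + 4 - 1) = min(7, 5) = 5.
Compute A + B mod 7 directly:
a = 0: 0+2=2, 0+3=3, 0+5=5, 0+6=6
a = 3: 3+2=5, 3+3=6, 3+5=1, 3+6=2
A + B = {1, 2, 3, 5, 6}, so |A + B| = 5.
Verify: 5 ≥ 5? Yes ✓.

CD lower bound = 5, actual |A + B| = 5.


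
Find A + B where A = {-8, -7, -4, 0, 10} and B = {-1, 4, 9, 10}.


A + B = {a + b : a ∈ A, b ∈ B}.
Enumerate all |A|·|B| = 5·4 = 20 pairs (a, b) and collect distinct sums.
a = -8: -8+-1=-9, -8+4=-4, -8+9=1, -8+10=2
a = -7: -7+-1=-8, -7+4=-3, -7+9=2, -7+10=3
a = -4: -4+-1=-5, -4+4=0, -4+9=5, -4+10=6
a = 0: 0+-1=-1, 0+4=4, 0+9=9, 0+10=10
a = 10: 10+-1=9, 10+4=14, 10+9=19, 10+10=20
Collecting distinct sums: A + B = {-9, -8, -5, -4, -3, -1, 0, 1, 2, 3, 4, 5, 6, 9, 10, 14, 19, 20}
|A + B| = 18

A + B = {-9, -8, -5, -4, -3, -1, 0, 1, 2, 3, 4, 5, 6, 9, 10, 14, 19, 20}


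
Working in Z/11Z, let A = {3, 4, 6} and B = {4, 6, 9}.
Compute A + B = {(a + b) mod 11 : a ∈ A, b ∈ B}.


Work in Z/11Z: reduce every sum a + b modulo 11.
Enumerate all 9 pairs:
a = 3: 3+4=7, 3+6=9, 3+9=1
a = 4: 4+4=8, 4+6=10, 4+9=2
a = 6: 6+4=10, 6+6=1, 6+9=4
Distinct residues collected: {1, 2, 4, 7, 8, 9, 10}
|A + B| = 7 (out of 11 total residues).

A + B = {1, 2, 4, 7, 8, 9, 10}


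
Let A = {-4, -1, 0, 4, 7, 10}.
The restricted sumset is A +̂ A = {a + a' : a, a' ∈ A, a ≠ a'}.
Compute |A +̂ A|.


Restricted sumset: A +̂ A = {a + a' : a ∈ A, a' ∈ A, a ≠ a'}.
Equivalently, take A + A and drop any sum 2a that is achievable ONLY as a + a for a ∈ A (i.e. sums representable only with equal summands).
Enumerate pairs (a, a') with a < a' (symmetric, so each unordered pair gives one sum; this covers all a ≠ a'):
  -4 + -1 = -5
  -4 + 0 = -4
  -4 + 4 = 0
  -4 + 7 = 3
  -4 + 10 = 6
  -1 + 0 = -1
  -1 + 4 = 3
  -1 + 7 = 6
  -1 + 10 = 9
  0 + 4 = 4
  0 + 7 = 7
  0 + 10 = 10
  4 + 7 = 11
  4 + 10 = 14
  7 + 10 = 17
Collected distinct sums: {-5, -4, -1, 0, 3, 4, 6, 7, 9, 10, 11, 14, 17}
|A +̂ A| = 13
(Reference bound: |A +̂ A| ≥ 2|A| - 3 for |A| ≥ 2, with |A| = 6 giving ≥ 9.)

|A +̂ A| = 13


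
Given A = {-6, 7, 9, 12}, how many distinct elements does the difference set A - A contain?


A - A = {a - a' : a, a' ∈ A}; |A| = 4.
Bounds: 2|A|-1 ≤ |A - A| ≤ |A|² - |A| + 1, i.e. 7 ≤ |A - A| ≤ 13.
Note: 0 ∈ A - A always (from a - a). The set is symmetric: if d ∈ A - A then -d ∈ A - A.
Enumerate nonzero differences d = a - a' with a > a' (then include -d):
Positive differences: {2, 3, 5, 13, 15, 18}
Full difference set: {0} ∪ (positive diffs) ∪ (negative diffs).
|A - A| = 1 + 2·6 = 13 (matches direct enumeration: 13).

|A - A| = 13


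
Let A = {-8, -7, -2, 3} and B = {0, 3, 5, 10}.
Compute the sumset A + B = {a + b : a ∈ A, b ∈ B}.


A + B = {a + b : a ∈ A, b ∈ B}.
Enumerate all |A|·|B| = 4·4 = 16 pairs (a, b) and collect distinct sums.
a = -8: -8+0=-8, -8+3=-5, -8+5=-3, -8+10=2
a = -7: -7+0=-7, -7+3=-4, -7+5=-2, -7+10=3
a = -2: -2+0=-2, -2+3=1, -2+5=3, -2+10=8
a = 3: 3+0=3, 3+3=6, 3+5=8, 3+10=13
Collecting distinct sums: A + B = {-8, -7, -5, -4, -3, -2, 1, 2, 3, 6, 8, 13}
|A + B| = 12

A + B = {-8, -7, -5, -4, -3, -2, 1, 2, 3, 6, 8, 13}


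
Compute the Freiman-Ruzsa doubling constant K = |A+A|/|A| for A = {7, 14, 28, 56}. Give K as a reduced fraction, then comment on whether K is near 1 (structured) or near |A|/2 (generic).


|A| = 4.
Compute A + A by enumerating all 16 pairs.
A + A = {14, 21, 28, 35, 42, 56, 63, 70, 84, 112}, so |A + A| = 10.
K = |A + A| / |A| = 10/4 = 5/2 ≈ 2.5000.
Reference: AP of size 4 gives K = 7/4 ≈ 1.7500; a fully generic set of size 4 gives K ≈ 2.5000.

|A| = 4, |A + A| = 10, K = 10/4 = 5/2.


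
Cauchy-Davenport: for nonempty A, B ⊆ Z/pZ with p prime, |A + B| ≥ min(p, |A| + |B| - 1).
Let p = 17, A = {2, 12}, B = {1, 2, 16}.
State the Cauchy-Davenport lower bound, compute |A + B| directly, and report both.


Cauchy-Davenport: |A + B| ≥ min(p, |A| + |B| - 1) for A, B nonempty in Z/pZ.
|A| = 2, |B| = 3, p = 17.
CD lower bound = min(17, 2 + 3 - 1) = min(17, 4) = 4.
Compute A + B mod 17 directly:
a = 2: 2+1=3, 2+2=4, 2+16=1
a = 12: 12+1=13, 12+2=14, 12+16=11
A + B = {1, 3, 4, 11, 13, 14}, so |A + B| = 6.
Verify: 6 ≥ 4? Yes ✓.

CD lower bound = 4, actual |A + B| = 6.


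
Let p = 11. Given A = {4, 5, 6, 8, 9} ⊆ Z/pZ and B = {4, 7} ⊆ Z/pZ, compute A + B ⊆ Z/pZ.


Work in Z/11Z: reduce every sum a + b modulo 11.
Enumerate all 10 pairs:
a = 4: 4+4=8, 4+7=0
a = 5: 5+4=9, 5+7=1
a = 6: 6+4=10, 6+7=2
a = 8: 8+4=1, 8+7=4
a = 9: 9+4=2, 9+7=5
Distinct residues collected: {0, 1, 2, 4, 5, 8, 9, 10}
|A + B| = 8 (out of 11 total residues).

A + B = {0, 1, 2, 4, 5, 8, 9, 10}


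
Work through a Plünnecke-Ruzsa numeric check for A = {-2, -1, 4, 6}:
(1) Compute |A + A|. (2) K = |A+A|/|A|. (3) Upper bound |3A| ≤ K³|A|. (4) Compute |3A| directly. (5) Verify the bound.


|A| = 4.
Step 1: Compute A + A by enumerating all 16 pairs.
A + A = {-4, -3, -2, 2, 3, 4, 5, 8, 10, 12}, so |A + A| = 10.
Step 2: Doubling constant K = |A + A|/|A| = 10/4 = 10/4 ≈ 2.5000.
Step 3: Plünnecke-Ruzsa gives |3A| ≤ K³·|A| = (2.5000)³ · 4 ≈ 62.5000.
Step 4: Compute 3A = A + A + A directly by enumerating all triples (a,b,c) ∈ A³; |3A| = 19.
Step 5: Check 19 ≤ 62.5000? Yes ✓.

K = 10/4, Plünnecke-Ruzsa bound K³|A| ≈ 62.5000, |3A| = 19, inequality holds.


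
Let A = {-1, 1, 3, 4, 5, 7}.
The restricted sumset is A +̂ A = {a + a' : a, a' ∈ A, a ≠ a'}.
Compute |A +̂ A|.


Restricted sumset: A +̂ A = {a + a' : a ∈ A, a' ∈ A, a ≠ a'}.
Equivalently, take A + A and drop any sum 2a that is achievable ONLY as a + a for a ∈ A (i.e. sums representable only with equal summands).
Enumerate pairs (a, a') with a < a' (symmetric, so each unordered pair gives one sum; this covers all a ≠ a'):
  -1 + 1 = 0
  -1 + 3 = 2
  -1 + 4 = 3
  -1 + 5 = 4
  -1 + 7 = 6
  1 + 3 = 4
  1 + 4 = 5
  1 + 5 = 6
  1 + 7 = 8
  3 + 4 = 7
  3 + 5 = 8
  3 + 7 = 10
  4 + 5 = 9
  4 + 7 = 11
  5 + 7 = 12
Collected distinct sums: {0, 2, 3, 4, 5, 6, 7, 8, 9, 10, 11, 12}
|A +̂ A| = 12
(Reference bound: |A +̂ A| ≥ 2|A| - 3 for |A| ≥ 2, with |A| = 6 giving ≥ 9.)

|A +̂ A| = 12


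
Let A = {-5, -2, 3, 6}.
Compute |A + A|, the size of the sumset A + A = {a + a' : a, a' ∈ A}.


A + A = {a + a' : a, a' ∈ A}; |A| = 4.
General bounds: 2|A| - 1 ≤ |A + A| ≤ |A|(|A|+1)/2, i.e. 7 ≤ |A + A| ≤ 10.
Lower bound 2|A|-1 is attained iff A is an arithmetic progression.
Enumerate sums a + a' for a ≤ a' (symmetric, so this suffices):
a = -5: -5+-5=-10, -5+-2=-7, -5+3=-2, -5+6=1
a = -2: -2+-2=-4, -2+3=1, -2+6=4
a = 3: 3+3=6, 3+6=9
a = 6: 6+6=12
Distinct sums: {-10, -7, -4, -2, 1, 4, 6, 9, 12}
|A + A| = 9

|A + A| = 9


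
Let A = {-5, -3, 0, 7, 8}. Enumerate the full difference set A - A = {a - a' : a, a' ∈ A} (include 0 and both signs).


A - A = {a - a' : a, a' ∈ A}.
Compute a - a' for each ordered pair (a, a'):
a = -5: -5--5=0, -5--3=-2, -5-0=-5, -5-7=-12, -5-8=-13
a = -3: -3--5=2, -3--3=0, -3-0=-3, -3-7=-10, -3-8=-11
a = 0: 0--5=5, 0--3=3, 0-0=0, 0-7=-7, 0-8=-8
a = 7: 7--5=12, 7--3=10, 7-0=7, 7-7=0, 7-8=-1
a = 8: 8--5=13, 8--3=11, 8-0=8, 8-7=1, 8-8=0
Collecting distinct values (and noting 0 appears from a-a):
A - A = {-13, -12, -11, -10, -8, -7, -5, -3, -2, -1, 0, 1, 2, 3, 5, 7, 8, 10, 11, 12, 13}
|A - A| = 21

A - A = {-13, -12, -11, -10, -8, -7, -5, -3, -2, -1, 0, 1, 2, 3, 5, 7, 8, 10, 11, 12, 13}


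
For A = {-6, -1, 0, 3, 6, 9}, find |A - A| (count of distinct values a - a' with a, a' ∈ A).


A - A = {a - a' : a, a' ∈ A}; |A| = 6.
Bounds: 2|A|-1 ≤ |A - A| ≤ |A|² - |A| + 1, i.e. 11 ≤ |A - A| ≤ 31.
Note: 0 ∈ A - A always (from a - a). The set is symmetric: if d ∈ A - A then -d ∈ A - A.
Enumerate nonzero differences d = a - a' with a > a' (then include -d):
Positive differences: {1, 3, 4, 5, 6, 7, 9, 10, 12, 15}
Full difference set: {0} ∪ (positive diffs) ∪ (negative diffs).
|A - A| = 1 + 2·10 = 21 (matches direct enumeration: 21).

|A - A| = 21


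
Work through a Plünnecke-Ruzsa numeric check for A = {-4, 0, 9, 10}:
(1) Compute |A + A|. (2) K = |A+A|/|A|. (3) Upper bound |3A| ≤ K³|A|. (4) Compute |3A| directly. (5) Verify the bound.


|A| = 4.
Step 1: Compute A + A by enumerating all 16 pairs.
A + A = {-8, -4, 0, 5, 6, 9, 10, 18, 19, 20}, so |A + A| = 10.
Step 2: Doubling constant K = |A + A|/|A| = 10/4 = 10/4 ≈ 2.5000.
Step 3: Plünnecke-Ruzsa gives |3A| ≤ K³·|A| = (2.5000)³ · 4 ≈ 62.5000.
Step 4: Compute 3A = A + A + A directly by enumerating all triples (a,b,c) ∈ A³; |3A| = 20.
Step 5: Check 20 ≤ 62.5000? Yes ✓.

K = 10/4, Plünnecke-Ruzsa bound K³|A| ≈ 62.5000, |3A| = 20, inequality holds.


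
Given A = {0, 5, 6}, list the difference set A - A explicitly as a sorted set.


A - A = {a - a' : a, a' ∈ A}.
Compute a - a' for each ordered pair (a, a'):
a = 0: 0-0=0, 0-5=-5, 0-6=-6
a = 5: 5-0=5, 5-5=0, 5-6=-1
a = 6: 6-0=6, 6-5=1, 6-6=0
Collecting distinct values (and noting 0 appears from a-a):
A - A = {-6, -5, -1, 0, 1, 5, 6}
|A - A| = 7

A - A = {-6, -5, -1, 0, 1, 5, 6}


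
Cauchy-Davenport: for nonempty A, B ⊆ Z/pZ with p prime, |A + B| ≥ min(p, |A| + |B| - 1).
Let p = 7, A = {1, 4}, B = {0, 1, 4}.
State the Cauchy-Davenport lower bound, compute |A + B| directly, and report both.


Cauchy-Davenport: |A + B| ≥ min(p, |A| + |B| - 1) for A, B nonempty in Z/pZ.
|A| = 2, |B| = 3, p = 7.
CD lower bound = min(7, 2 + 3 - 1) = min(7, 4) = 4.
Compute A + B mod 7 directly:
a = 1: 1+0=1, 1+1=2, 1+4=5
a = 4: 4+0=4, 4+1=5, 4+4=1
A + B = {1, 2, 4, 5}, so |A + B| = 4.
Verify: 4 ≥ 4? Yes ✓.

CD lower bound = 4, actual |A + B| = 4.


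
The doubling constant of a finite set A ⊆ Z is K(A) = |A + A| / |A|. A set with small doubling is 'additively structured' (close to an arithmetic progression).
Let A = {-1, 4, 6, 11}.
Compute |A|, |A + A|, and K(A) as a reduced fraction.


|A| = 4.
Compute A + A by enumerating all 16 pairs.
A + A = {-2, 3, 5, 8, 10, 12, 15, 17, 22}, so |A + A| = 9.
K = |A + A| / |A| = 9/4 (already in lowest terms) ≈ 2.2500.
Reference: AP of size 4 gives K = 7/4 ≈ 1.7500; a fully generic set of size 4 gives K ≈ 2.5000.

|A| = 4, |A + A| = 9, K = 9/4.


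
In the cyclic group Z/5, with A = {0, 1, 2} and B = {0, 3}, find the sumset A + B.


Work in Z/5Z: reduce every sum a + b modulo 5.
Enumerate all 6 pairs:
a = 0: 0+0=0, 0+3=3
a = 1: 1+0=1, 1+3=4
a = 2: 2+0=2, 2+3=0
Distinct residues collected: {0, 1, 2, 3, 4}
|A + B| = 5 (out of 5 total residues).

A + B = {0, 1, 2, 3, 4}


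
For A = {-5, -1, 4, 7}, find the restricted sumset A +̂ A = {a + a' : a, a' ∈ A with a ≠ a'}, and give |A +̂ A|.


Restricted sumset: A +̂ A = {a + a' : a ∈ A, a' ∈ A, a ≠ a'}.
Equivalently, take A + A and drop any sum 2a that is achievable ONLY as a + a for a ∈ A (i.e. sums representable only with equal summands).
Enumerate pairs (a, a') with a < a' (symmetric, so each unordered pair gives one sum; this covers all a ≠ a'):
  -5 + -1 = -6
  -5 + 4 = -1
  -5 + 7 = 2
  -1 + 4 = 3
  -1 + 7 = 6
  4 + 7 = 11
Collected distinct sums: {-6, -1, 2, 3, 6, 11}
|A +̂ A| = 6
(Reference bound: |A +̂ A| ≥ 2|A| - 3 for |A| ≥ 2, with |A| = 4 giving ≥ 5.)

|A +̂ A| = 6


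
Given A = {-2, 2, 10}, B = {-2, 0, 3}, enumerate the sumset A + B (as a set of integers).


A + B = {a + b : a ∈ A, b ∈ B}.
Enumerate all |A|·|B| = 3·3 = 9 pairs (a, b) and collect distinct sums.
a = -2: -2+-2=-4, -2+0=-2, -2+3=1
a = 2: 2+-2=0, 2+0=2, 2+3=5
a = 10: 10+-2=8, 10+0=10, 10+3=13
Collecting distinct sums: A + B = {-4, -2, 0, 1, 2, 5, 8, 10, 13}
|A + B| = 9

A + B = {-4, -2, 0, 1, 2, 5, 8, 10, 13}


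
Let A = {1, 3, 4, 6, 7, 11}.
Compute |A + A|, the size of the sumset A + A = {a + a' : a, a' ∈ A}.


A + A = {a + a' : a, a' ∈ A}; |A| = 6.
General bounds: 2|A| - 1 ≤ |A + A| ≤ |A|(|A|+1)/2, i.e. 11 ≤ |A + A| ≤ 21.
Lower bound 2|A|-1 is attained iff A is an arithmetic progression.
Enumerate sums a + a' for a ≤ a' (symmetric, so this suffices):
a = 1: 1+1=2, 1+3=4, 1+4=5, 1+6=7, 1+7=8, 1+11=12
a = 3: 3+3=6, 3+4=7, 3+6=9, 3+7=10, 3+11=14
a = 4: 4+4=8, 4+6=10, 4+7=11, 4+11=15
a = 6: 6+6=12, 6+7=13, 6+11=17
a = 7: 7+7=14, 7+11=18
a = 11: 11+11=22
Distinct sums: {2, 4, 5, 6, 7, 8, 9, 10, 11, 12, 13, 14, 15, 17, 18, 22}
|A + A| = 16

|A + A| = 16


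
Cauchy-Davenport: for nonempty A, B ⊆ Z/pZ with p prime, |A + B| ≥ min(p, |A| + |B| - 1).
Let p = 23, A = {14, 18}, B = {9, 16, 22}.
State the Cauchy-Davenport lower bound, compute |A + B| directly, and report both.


Cauchy-Davenport: |A + B| ≥ min(p, |A| + |B| - 1) for A, B nonempty in Z/pZ.
|A| = 2, |B| = 3, p = 23.
CD lower bound = min(23, 2 + 3 - 1) = min(23, 4) = 4.
Compute A + B mod 23 directly:
a = 14: 14+9=0, 14+16=7, 14+22=13
a = 18: 18+9=4, 18+16=11, 18+22=17
A + B = {0, 4, 7, 11, 13, 17}, so |A + B| = 6.
Verify: 6 ≥ 4? Yes ✓.

CD lower bound = 4, actual |A + B| = 6.


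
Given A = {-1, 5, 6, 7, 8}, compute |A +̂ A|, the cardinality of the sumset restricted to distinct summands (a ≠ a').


Restricted sumset: A +̂ A = {a + a' : a ∈ A, a' ∈ A, a ≠ a'}.
Equivalently, take A + A and drop any sum 2a that is achievable ONLY as a + a for a ∈ A (i.e. sums representable only with equal summands).
Enumerate pairs (a, a') with a < a' (symmetric, so each unordered pair gives one sum; this covers all a ≠ a'):
  -1 + 5 = 4
  -1 + 6 = 5
  -1 + 7 = 6
  -1 + 8 = 7
  5 + 6 = 11
  5 + 7 = 12
  5 + 8 = 13
  6 + 7 = 13
  6 + 8 = 14
  7 + 8 = 15
Collected distinct sums: {4, 5, 6, 7, 11, 12, 13, 14, 15}
|A +̂ A| = 9
(Reference bound: |A +̂ A| ≥ 2|A| - 3 for |A| ≥ 2, with |A| = 5 giving ≥ 7.)

|A +̂ A| = 9


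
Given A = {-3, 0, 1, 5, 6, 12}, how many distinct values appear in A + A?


A + A = {a + a' : a, a' ∈ A}; |A| = 6.
General bounds: 2|A| - 1 ≤ |A + A| ≤ |A|(|A|+1)/2, i.e. 11 ≤ |A + A| ≤ 21.
Lower bound 2|A|-1 is attained iff A is an arithmetic progression.
Enumerate sums a + a' for a ≤ a' (symmetric, so this suffices):
a = -3: -3+-3=-6, -3+0=-3, -3+1=-2, -3+5=2, -3+6=3, -3+12=9
a = 0: 0+0=0, 0+1=1, 0+5=5, 0+6=6, 0+12=12
a = 1: 1+1=2, 1+5=6, 1+6=7, 1+12=13
a = 5: 5+5=10, 5+6=11, 5+12=17
a = 6: 6+6=12, 6+12=18
a = 12: 12+12=24
Distinct sums: {-6, -3, -2, 0, 1, 2, 3, 5, 6, 7, 9, 10, 11, 12, 13, 17, 18, 24}
|A + A| = 18

|A + A| = 18


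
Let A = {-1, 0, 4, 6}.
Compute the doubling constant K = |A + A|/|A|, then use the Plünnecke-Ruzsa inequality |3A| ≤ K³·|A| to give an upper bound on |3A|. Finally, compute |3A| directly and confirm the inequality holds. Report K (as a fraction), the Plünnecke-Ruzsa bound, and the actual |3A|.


|A| = 4.
Step 1: Compute A + A by enumerating all 16 pairs.
A + A = {-2, -1, 0, 3, 4, 5, 6, 8, 10, 12}, so |A + A| = 10.
Step 2: Doubling constant K = |A + A|/|A| = 10/4 = 10/4 ≈ 2.5000.
Step 3: Plünnecke-Ruzsa gives |3A| ≤ K³·|A| = (2.5000)³ · 4 ≈ 62.5000.
Step 4: Compute 3A = A + A + A directly by enumerating all triples (a,b,c) ∈ A³; |3A| = 18.
Step 5: Check 18 ≤ 62.5000? Yes ✓.

K = 10/4, Plünnecke-Ruzsa bound K³|A| ≈ 62.5000, |3A| = 18, inequality holds.


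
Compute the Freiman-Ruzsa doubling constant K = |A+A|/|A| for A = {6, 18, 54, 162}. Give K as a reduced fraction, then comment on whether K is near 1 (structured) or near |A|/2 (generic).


|A| = 4.
Compute A + A by enumerating all 16 pairs.
A + A = {12, 24, 36, 60, 72, 108, 168, 180, 216, 324}, so |A + A| = 10.
K = |A + A| / |A| = 10/4 = 5/2 ≈ 2.5000.
Reference: AP of size 4 gives K = 7/4 ≈ 1.7500; a fully generic set of size 4 gives K ≈ 2.5000.

|A| = 4, |A + A| = 10, K = 10/4 = 5/2.


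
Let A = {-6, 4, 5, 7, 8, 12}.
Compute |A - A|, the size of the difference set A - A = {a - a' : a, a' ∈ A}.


A - A = {a - a' : a, a' ∈ A}; |A| = 6.
Bounds: 2|A|-1 ≤ |A - A| ≤ |A|² - |A| + 1, i.e. 11 ≤ |A - A| ≤ 31.
Note: 0 ∈ A - A always (from a - a). The set is symmetric: if d ∈ A - A then -d ∈ A - A.
Enumerate nonzero differences d = a - a' with a > a' (then include -d):
Positive differences: {1, 2, 3, 4, 5, 7, 8, 10, 11, 13, 14, 18}
Full difference set: {0} ∪ (positive diffs) ∪ (negative diffs).
|A - A| = 1 + 2·12 = 25 (matches direct enumeration: 25).

|A - A| = 25


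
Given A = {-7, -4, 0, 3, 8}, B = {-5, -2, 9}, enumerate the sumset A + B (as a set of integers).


A + B = {a + b : a ∈ A, b ∈ B}.
Enumerate all |A|·|B| = 5·3 = 15 pairs (a, b) and collect distinct sums.
a = -7: -7+-5=-12, -7+-2=-9, -7+9=2
a = -4: -4+-5=-9, -4+-2=-6, -4+9=5
a = 0: 0+-5=-5, 0+-2=-2, 0+9=9
a = 3: 3+-5=-2, 3+-2=1, 3+9=12
a = 8: 8+-5=3, 8+-2=6, 8+9=17
Collecting distinct sums: A + B = {-12, -9, -6, -5, -2, 1, 2, 3, 5, 6, 9, 12, 17}
|A + B| = 13

A + B = {-12, -9, -6, -5, -2, 1, 2, 3, 5, 6, 9, 12, 17}


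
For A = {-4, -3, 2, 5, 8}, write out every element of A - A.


A - A = {a - a' : a, a' ∈ A}.
Compute a - a' for each ordered pair (a, a'):
a = -4: -4--4=0, -4--3=-1, -4-2=-6, -4-5=-9, -4-8=-12
a = -3: -3--4=1, -3--3=0, -3-2=-5, -3-5=-8, -3-8=-11
a = 2: 2--4=6, 2--3=5, 2-2=0, 2-5=-3, 2-8=-6
a = 5: 5--4=9, 5--3=8, 5-2=3, 5-5=0, 5-8=-3
a = 8: 8--4=12, 8--3=11, 8-2=6, 8-5=3, 8-8=0
Collecting distinct values (and noting 0 appears from a-a):
A - A = {-12, -11, -9, -8, -6, -5, -3, -1, 0, 1, 3, 5, 6, 8, 9, 11, 12}
|A - A| = 17

A - A = {-12, -11, -9, -8, -6, -5, -3, -1, 0, 1, 3, 5, 6, 8, 9, 11, 12}


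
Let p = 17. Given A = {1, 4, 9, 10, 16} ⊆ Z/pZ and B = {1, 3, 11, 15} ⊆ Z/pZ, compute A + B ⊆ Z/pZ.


Work in Z/17Z: reduce every sum a + b modulo 17.
Enumerate all 20 pairs:
a = 1: 1+1=2, 1+3=4, 1+11=12, 1+15=16
a = 4: 4+1=5, 4+3=7, 4+11=15, 4+15=2
a = 9: 9+1=10, 9+3=12, 9+11=3, 9+15=7
a = 10: 10+1=11, 10+3=13, 10+11=4, 10+15=8
a = 16: 16+1=0, 16+3=2, 16+11=10, 16+15=14
Distinct residues collected: {0, 2, 3, 4, 5, 7, 8, 10, 11, 12, 13, 14, 15, 16}
|A + B| = 14 (out of 17 total residues).

A + B = {0, 2, 3, 4, 5, 7, 8, 10, 11, 12, 13, 14, 15, 16}


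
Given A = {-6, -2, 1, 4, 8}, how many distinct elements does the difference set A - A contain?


A - A = {a - a' : a, a' ∈ A}; |A| = 5.
Bounds: 2|A|-1 ≤ |A - A| ≤ |A|² - |A| + 1, i.e. 9 ≤ |A - A| ≤ 21.
Note: 0 ∈ A - A always (from a - a). The set is symmetric: if d ∈ A - A then -d ∈ A - A.
Enumerate nonzero differences d = a - a' with a > a' (then include -d):
Positive differences: {3, 4, 6, 7, 10, 14}
Full difference set: {0} ∪ (positive diffs) ∪ (negative diffs).
|A - A| = 1 + 2·6 = 13 (matches direct enumeration: 13).

|A - A| = 13


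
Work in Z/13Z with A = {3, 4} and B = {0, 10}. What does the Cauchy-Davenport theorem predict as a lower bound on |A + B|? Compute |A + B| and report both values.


Cauchy-Davenport: |A + B| ≥ min(p, |A| + |B| - 1) for A, B nonempty in Z/pZ.
|A| = 2, |B| = 2, p = 13.
CD lower bound = min(13, 2 + 2 - 1) = min(13, 3) = 3.
Compute A + B mod 13 directly:
a = 3: 3+0=3, 3+10=0
a = 4: 4+0=4, 4+10=1
A + B = {0, 1, 3, 4}, so |A + B| = 4.
Verify: 4 ≥ 3? Yes ✓.

CD lower bound = 3, actual |A + B| = 4.


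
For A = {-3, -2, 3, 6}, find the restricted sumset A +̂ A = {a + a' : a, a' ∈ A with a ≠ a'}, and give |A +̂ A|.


Restricted sumset: A +̂ A = {a + a' : a ∈ A, a' ∈ A, a ≠ a'}.
Equivalently, take A + A and drop any sum 2a that is achievable ONLY as a + a for a ∈ A (i.e. sums representable only with equal summands).
Enumerate pairs (a, a') with a < a' (symmetric, so each unordered pair gives one sum; this covers all a ≠ a'):
  -3 + -2 = -5
  -3 + 3 = 0
  -3 + 6 = 3
  -2 + 3 = 1
  -2 + 6 = 4
  3 + 6 = 9
Collected distinct sums: {-5, 0, 1, 3, 4, 9}
|A +̂ A| = 6
(Reference bound: |A +̂ A| ≥ 2|A| - 3 for |A| ≥ 2, with |A| = 4 giving ≥ 5.)

|A +̂ A| = 6


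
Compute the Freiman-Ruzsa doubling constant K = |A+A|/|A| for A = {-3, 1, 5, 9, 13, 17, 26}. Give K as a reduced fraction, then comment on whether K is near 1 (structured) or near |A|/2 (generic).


|A| = 7.
Compute A + A by enumerating all 49 pairs.
A + A = {-6, -2, 2, 6, 10, 14, 18, 22, 23, 26, 27, 30, 31, 34, 35, 39, 43, 52}, so |A + A| = 18.
K = |A + A| / |A| = 18/7 (already in lowest terms) ≈ 2.5714.
Reference: AP of size 7 gives K = 13/7 ≈ 1.8571; a fully generic set of size 7 gives K ≈ 4.0000.

|A| = 7, |A + A| = 18, K = 18/7.


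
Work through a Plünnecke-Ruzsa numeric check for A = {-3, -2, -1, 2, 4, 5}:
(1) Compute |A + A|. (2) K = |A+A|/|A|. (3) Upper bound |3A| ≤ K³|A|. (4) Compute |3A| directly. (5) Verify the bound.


|A| = 6.
Step 1: Compute A + A by enumerating all 36 pairs.
A + A = {-6, -5, -4, -3, -2, -1, 0, 1, 2, 3, 4, 6, 7, 8, 9, 10}, so |A + A| = 16.
Step 2: Doubling constant K = |A + A|/|A| = 16/6 = 16/6 ≈ 2.6667.
Step 3: Plünnecke-Ruzsa gives |3A| ≤ K³·|A| = (2.6667)³ · 6 ≈ 113.7778.
Step 4: Compute 3A = A + A + A directly by enumerating all triples (a,b,c) ∈ A³; |3A| = 25.
Step 5: Check 25 ≤ 113.7778? Yes ✓.

K = 16/6, Plünnecke-Ruzsa bound K³|A| ≈ 113.7778, |3A| = 25, inequality holds.


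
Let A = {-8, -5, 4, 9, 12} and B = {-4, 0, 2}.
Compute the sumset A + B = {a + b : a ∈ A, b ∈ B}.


A + B = {a + b : a ∈ A, b ∈ B}.
Enumerate all |A|·|B| = 5·3 = 15 pairs (a, b) and collect distinct sums.
a = -8: -8+-4=-12, -8+0=-8, -8+2=-6
a = -5: -5+-4=-9, -5+0=-5, -5+2=-3
a = 4: 4+-4=0, 4+0=4, 4+2=6
a = 9: 9+-4=5, 9+0=9, 9+2=11
a = 12: 12+-4=8, 12+0=12, 12+2=14
Collecting distinct sums: A + B = {-12, -9, -8, -6, -5, -3, 0, 4, 5, 6, 8, 9, 11, 12, 14}
|A + B| = 15

A + B = {-12, -9, -8, -6, -5, -3, 0, 4, 5, 6, 8, 9, 11, 12, 14}


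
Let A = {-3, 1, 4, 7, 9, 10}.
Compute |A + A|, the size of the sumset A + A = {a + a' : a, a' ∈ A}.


A + A = {a + a' : a, a' ∈ A}; |A| = 6.
General bounds: 2|A| - 1 ≤ |A + A| ≤ |A|(|A|+1)/2, i.e. 11 ≤ |A + A| ≤ 21.
Lower bound 2|A|-1 is attained iff A is an arithmetic progression.
Enumerate sums a + a' for a ≤ a' (symmetric, so this suffices):
a = -3: -3+-3=-6, -3+1=-2, -3+4=1, -3+7=4, -3+9=6, -3+10=7
a = 1: 1+1=2, 1+4=5, 1+7=8, 1+9=10, 1+10=11
a = 4: 4+4=8, 4+7=11, 4+9=13, 4+10=14
a = 7: 7+7=14, 7+9=16, 7+10=17
a = 9: 9+9=18, 9+10=19
a = 10: 10+10=20
Distinct sums: {-6, -2, 1, 2, 4, 5, 6, 7, 8, 10, 11, 13, 14, 16, 17, 18, 19, 20}
|A + A| = 18

|A + A| = 18


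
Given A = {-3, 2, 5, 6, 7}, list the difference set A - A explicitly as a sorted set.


A - A = {a - a' : a, a' ∈ A}.
Compute a - a' for each ordered pair (a, a'):
a = -3: -3--3=0, -3-2=-5, -3-5=-8, -3-6=-9, -3-7=-10
a = 2: 2--3=5, 2-2=0, 2-5=-3, 2-6=-4, 2-7=-5
a = 5: 5--3=8, 5-2=3, 5-5=0, 5-6=-1, 5-7=-2
a = 6: 6--3=9, 6-2=4, 6-5=1, 6-6=0, 6-7=-1
a = 7: 7--3=10, 7-2=5, 7-5=2, 7-6=1, 7-7=0
Collecting distinct values (and noting 0 appears from a-a):
A - A = {-10, -9, -8, -5, -4, -3, -2, -1, 0, 1, 2, 3, 4, 5, 8, 9, 10}
|A - A| = 17

A - A = {-10, -9, -8, -5, -4, -3, -2, -1, 0, 1, 2, 3, 4, 5, 8, 9, 10}


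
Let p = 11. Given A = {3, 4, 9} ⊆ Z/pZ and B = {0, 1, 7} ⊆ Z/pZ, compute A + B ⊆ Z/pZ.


Work in Z/11Z: reduce every sum a + b modulo 11.
Enumerate all 9 pairs:
a = 3: 3+0=3, 3+1=4, 3+7=10
a = 4: 4+0=4, 4+1=5, 4+7=0
a = 9: 9+0=9, 9+1=10, 9+7=5
Distinct residues collected: {0, 3, 4, 5, 9, 10}
|A + B| = 6 (out of 11 total residues).

A + B = {0, 3, 4, 5, 9, 10}


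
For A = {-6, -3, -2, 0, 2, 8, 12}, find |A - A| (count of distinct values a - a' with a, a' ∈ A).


A - A = {a - a' : a, a' ∈ A}; |A| = 7.
Bounds: 2|A|-1 ≤ |A - A| ≤ |A|² - |A| + 1, i.e. 13 ≤ |A - A| ≤ 43.
Note: 0 ∈ A - A always (from a - a). The set is symmetric: if d ∈ A - A then -d ∈ A - A.
Enumerate nonzero differences d = a - a' with a > a' (then include -d):
Positive differences: {1, 2, 3, 4, 5, 6, 8, 10, 11, 12, 14, 15, 18}
Full difference set: {0} ∪ (positive diffs) ∪ (negative diffs).
|A - A| = 1 + 2·13 = 27 (matches direct enumeration: 27).

|A - A| = 27


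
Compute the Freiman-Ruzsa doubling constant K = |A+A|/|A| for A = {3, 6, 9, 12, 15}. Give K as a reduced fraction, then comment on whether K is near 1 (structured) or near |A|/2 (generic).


|A| = 5.
Compute A + A by enumerating all 25 pairs.
A + A = {6, 9, 12, 15, 18, 21, 24, 27, 30}, so |A + A| = 9.
K = |A + A| / |A| = 9/5 (already in lowest terms) ≈ 1.8000.
Reference: AP of size 5 gives K = 9/5 ≈ 1.8000; a fully generic set of size 5 gives K ≈ 3.0000.

|A| = 5, |A + A| = 9, K = 9/5.


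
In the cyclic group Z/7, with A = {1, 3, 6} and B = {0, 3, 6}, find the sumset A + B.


Work in Z/7Z: reduce every sum a + b modulo 7.
Enumerate all 9 pairs:
a = 1: 1+0=1, 1+3=4, 1+6=0
a = 3: 3+0=3, 3+3=6, 3+6=2
a = 6: 6+0=6, 6+3=2, 6+6=5
Distinct residues collected: {0, 1, 2, 3, 4, 5, 6}
|A + B| = 7 (out of 7 total residues).

A + B = {0, 1, 2, 3, 4, 5, 6}


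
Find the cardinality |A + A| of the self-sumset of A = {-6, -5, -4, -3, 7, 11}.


A + A = {a + a' : a, a' ∈ A}; |A| = 6.
General bounds: 2|A| - 1 ≤ |A + A| ≤ |A|(|A|+1)/2, i.e. 11 ≤ |A + A| ≤ 21.
Lower bound 2|A|-1 is attained iff A is an arithmetic progression.
Enumerate sums a + a' for a ≤ a' (symmetric, so this suffices):
a = -6: -6+-6=-12, -6+-5=-11, -6+-4=-10, -6+-3=-9, -6+7=1, -6+11=5
a = -5: -5+-5=-10, -5+-4=-9, -5+-3=-8, -5+7=2, -5+11=6
a = -4: -4+-4=-8, -4+-3=-7, -4+7=3, -4+11=7
a = -3: -3+-3=-6, -3+7=4, -3+11=8
a = 7: 7+7=14, 7+11=18
a = 11: 11+11=22
Distinct sums: {-12, -11, -10, -9, -8, -7, -6, 1, 2, 3, 4, 5, 6, 7, 8, 14, 18, 22}
|A + A| = 18

|A + A| = 18


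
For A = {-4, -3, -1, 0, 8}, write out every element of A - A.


A - A = {a - a' : a, a' ∈ A}.
Compute a - a' for each ordered pair (a, a'):
a = -4: -4--4=0, -4--3=-1, -4--1=-3, -4-0=-4, -4-8=-12
a = -3: -3--4=1, -3--3=0, -3--1=-2, -3-0=-3, -3-8=-11
a = -1: -1--4=3, -1--3=2, -1--1=0, -1-0=-1, -1-8=-9
a = 0: 0--4=4, 0--3=3, 0--1=1, 0-0=0, 0-8=-8
a = 8: 8--4=12, 8--3=11, 8--1=9, 8-0=8, 8-8=0
Collecting distinct values (and noting 0 appears from a-a):
A - A = {-12, -11, -9, -8, -4, -3, -2, -1, 0, 1, 2, 3, 4, 8, 9, 11, 12}
|A - A| = 17

A - A = {-12, -11, -9, -8, -4, -3, -2, -1, 0, 1, 2, 3, 4, 8, 9, 11, 12}


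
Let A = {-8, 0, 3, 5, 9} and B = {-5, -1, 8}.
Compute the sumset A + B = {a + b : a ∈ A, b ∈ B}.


A + B = {a + b : a ∈ A, b ∈ B}.
Enumerate all |A|·|B| = 5·3 = 15 pairs (a, b) and collect distinct sums.
a = -8: -8+-5=-13, -8+-1=-9, -8+8=0
a = 0: 0+-5=-5, 0+-1=-1, 0+8=8
a = 3: 3+-5=-2, 3+-1=2, 3+8=11
a = 5: 5+-5=0, 5+-1=4, 5+8=13
a = 9: 9+-5=4, 9+-1=8, 9+8=17
Collecting distinct sums: A + B = {-13, -9, -5, -2, -1, 0, 2, 4, 8, 11, 13, 17}
|A + B| = 12

A + B = {-13, -9, -5, -2, -1, 0, 2, 4, 8, 11, 13, 17}


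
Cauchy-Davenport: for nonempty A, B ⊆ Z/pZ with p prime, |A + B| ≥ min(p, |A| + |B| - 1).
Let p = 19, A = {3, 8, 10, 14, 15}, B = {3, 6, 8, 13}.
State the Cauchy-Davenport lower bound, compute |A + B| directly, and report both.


Cauchy-Davenport: |A + B| ≥ min(p, |A| + |B| - 1) for A, B nonempty in Z/pZ.
|A| = 5, |B| = 4, p = 19.
CD lower bound = min(19, 5 + 4 - 1) = min(19, 8) = 8.
Compute A + B mod 19 directly:
a = 3: 3+3=6, 3+6=9, 3+8=11, 3+13=16
a = 8: 8+3=11, 8+6=14, 8+8=16, 8+13=2
a = 10: 10+3=13, 10+6=16, 10+8=18, 10+13=4
a = 14: 14+3=17, 14+6=1, 14+8=3, 14+13=8
a = 15: 15+3=18, 15+6=2, 15+8=4, 15+13=9
A + B = {1, 2, 3, 4, 6, 8, 9, 11, 13, 14, 16, 17, 18}, so |A + B| = 13.
Verify: 13 ≥ 8? Yes ✓.

CD lower bound = 8, actual |A + B| = 13.


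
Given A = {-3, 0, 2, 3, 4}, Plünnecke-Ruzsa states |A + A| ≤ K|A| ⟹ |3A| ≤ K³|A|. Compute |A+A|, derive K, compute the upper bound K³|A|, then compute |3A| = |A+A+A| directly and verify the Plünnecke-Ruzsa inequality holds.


|A| = 5.
Step 1: Compute A + A by enumerating all 25 pairs.
A + A = {-6, -3, -1, 0, 1, 2, 3, 4, 5, 6, 7, 8}, so |A + A| = 12.
Step 2: Doubling constant K = |A + A|/|A| = 12/5 = 12/5 ≈ 2.4000.
Step 3: Plünnecke-Ruzsa gives |3A| ≤ K³·|A| = (2.4000)³ · 5 ≈ 69.1200.
Step 4: Compute 3A = A + A + A directly by enumerating all triples (a,b,c) ∈ A³; |3A| = 19.
Step 5: Check 19 ≤ 69.1200? Yes ✓.

K = 12/5, Plünnecke-Ruzsa bound K³|A| ≈ 69.1200, |3A| = 19, inequality holds.


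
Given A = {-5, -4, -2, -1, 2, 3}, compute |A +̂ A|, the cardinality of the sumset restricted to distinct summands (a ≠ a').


Restricted sumset: A +̂ A = {a + a' : a ∈ A, a' ∈ A, a ≠ a'}.
Equivalently, take A + A and drop any sum 2a that is achievable ONLY as a + a for a ∈ A (i.e. sums representable only with equal summands).
Enumerate pairs (a, a') with a < a' (symmetric, so each unordered pair gives one sum; this covers all a ≠ a'):
  -5 + -4 = -9
  -5 + -2 = -7
  -5 + -1 = -6
  -5 + 2 = -3
  -5 + 3 = -2
  -4 + -2 = -6
  -4 + -1 = -5
  -4 + 2 = -2
  -4 + 3 = -1
  -2 + -1 = -3
  -2 + 2 = 0
  -2 + 3 = 1
  -1 + 2 = 1
  -1 + 3 = 2
  2 + 3 = 5
Collected distinct sums: {-9, -7, -6, -5, -3, -2, -1, 0, 1, 2, 5}
|A +̂ A| = 11
(Reference bound: |A +̂ A| ≥ 2|A| - 3 for |A| ≥ 2, with |A| = 6 giving ≥ 9.)

|A +̂ A| = 11


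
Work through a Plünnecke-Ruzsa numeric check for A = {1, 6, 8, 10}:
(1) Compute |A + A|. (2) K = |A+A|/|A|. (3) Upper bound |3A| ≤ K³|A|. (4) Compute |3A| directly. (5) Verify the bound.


|A| = 4.
Step 1: Compute A + A by enumerating all 16 pairs.
A + A = {2, 7, 9, 11, 12, 14, 16, 18, 20}, so |A + A| = 9.
Step 2: Doubling constant K = |A + A|/|A| = 9/4 = 9/4 ≈ 2.2500.
Step 3: Plünnecke-Ruzsa gives |3A| ≤ K³·|A| = (2.2500)³ · 4 ≈ 45.5625.
Step 4: Compute 3A = A + A + A directly by enumerating all triples (a,b,c) ∈ A³; |3A| = 16.
Step 5: Check 16 ≤ 45.5625? Yes ✓.

K = 9/4, Plünnecke-Ruzsa bound K³|A| ≈ 45.5625, |3A| = 16, inequality holds.


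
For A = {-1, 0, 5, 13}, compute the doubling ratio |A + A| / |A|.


|A| = 4.
Compute A + A by enumerating all 16 pairs.
A + A = {-2, -1, 0, 4, 5, 10, 12, 13, 18, 26}, so |A + A| = 10.
K = |A + A| / |A| = 10/4 = 5/2 ≈ 2.5000.
Reference: AP of size 4 gives K = 7/4 ≈ 1.7500; a fully generic set of size 4 gives K ≈ 2.5000.

|A| = 4, |A + A| = 10, K = 10/4 = 5/2.


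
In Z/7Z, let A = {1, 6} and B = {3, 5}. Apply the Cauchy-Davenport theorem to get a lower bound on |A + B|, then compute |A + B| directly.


Cauchy-Davenport: |A + B| ≥ min(p, |A| + |B| - 1) for A, B nonempty in Z/pZ.
|A| = 2, |B| = 2, p = 7.
CD lower bound = min(7, 2 + 2 - 1) = min(7, 3) = 3.
Compute A + B mod 7 directly:
a = 1: 1+3=4, 1+5=6
a = 6: 6+3=2, 6+5=4
A + B = {2, 4, 6}, so |A + B| = 3.
Verify: 3 ≥ 3? Yes ✓.

CD lower bound = 3, actual |A + B| = 3.


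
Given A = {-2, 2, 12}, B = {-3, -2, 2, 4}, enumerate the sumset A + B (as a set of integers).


A + B = {a + b : a ∈ A, b ∈ B}.
Enumerate all |A|·|B| = 3·4 = 12 pairs (a, b) and collect distinct sums.
a = -2: -2+-3=-5, -2+-2=-4, -2+2=0, -2+4=2
a = 2: 2+-3=-1, 2+-2=0, 2+2=4, 2+4=6
a = 12: 12+-3=9, 12+-2=10, 12+2=14, 12+4=16
Collecting distinct sums: A + B = {-5, -4, -1, 0, 2, 4, 6, 9, 10, 14, 16}
|A + B| = 11

A + B = {-5, -4, -1, 0, 2, 4, 6, 9, 10, 14, 16}


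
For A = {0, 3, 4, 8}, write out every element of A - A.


A - A = {a - a' : a, a' ∈ A}.
Compute a - a' for each ordered pair (a, a'):
a = 0: 0-0=0, 0-3=-3, 0-4=-4, 0-8=-8
a = 3: 3-0=3, 3-3=0, 3-4=-1, 3-8=-5
a = 4: 4-0=4, 4-3=1, 4-4=0, 4-8=-4
a = 8: 8-0=8, 8-3=5, 8-4=4, 8-8=0
Collecting distinct values (and noting 0 appears from a-a):
A - A = {-8, -5, -4, -3, -1, 0, 1, 3, 4, 5, 8}
|A - A| = 11

A - A = {-8, -5, -4, -3, -1, 0, 1, 3, 4, 5, 8}


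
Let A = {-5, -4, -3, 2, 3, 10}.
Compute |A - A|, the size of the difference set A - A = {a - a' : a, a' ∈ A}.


A - A = {a - a' : a, a' ∈ A}; |A| = 6.
Bounds: 2|A|-1 ≤ |A - A| ≤ |A|² - |A| + 1, i.e. 11 ≤ |A - A| ≤ 31.
Note: 0 ∈ A - A always (from a - a). The set is symmetric: if d ∈ A - A then -d ∈ A - A.
Enumerate nonzero differences d = a - a' with a > a' (then include -d):
Positive differences: {1, 2, 5, 6, 7, 8, 13, 14, 15}
Full difference set: {0} ∪ (positive diffs) ∪ (negative diffs).
|A - A| = 1 + 2·9 = 19 (matches direct enumeration: 19).

|A - A| = 19


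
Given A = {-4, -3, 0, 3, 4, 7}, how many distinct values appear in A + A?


A + A = {a + a' : a, a' ∈ A}; |A| = 6.
General bounds: 2|A| - 1 ≤ |A + A| ≤ |A|(|A|+1)/2, i.e. 11 ≤ |A + A| ≤ 21.
Lower bound 2|A|-1 is attained iff A is an arithmetic progression.
Enumerate sums a + a' for a ≤ a' (symmetric, so this suffices):
a = -4: -4+-4=-8, -4+-3=-7, -4+0=-4, -4+3=-1, -4+4=0, -4+7=3
a = -3: -3+-3=-6, -3+0=-3, -3+3=0, -3+4=1, -3+7=4
a = 0: 0+0=0, 0+3=3, 0+4=4, 0+7=7
a = 3: 3+3=6, 3+4=7, 3+7=10
a = 4: 4+4=8, 4+7=11
a = 7: 7+7=14
Distinct sums: {-8, -7, -6, -4, -3, -1, 0, 1, 3, 4, 6, 7, 8, 10, 11, 14}
|A + A| = 16

|A + A| = 16


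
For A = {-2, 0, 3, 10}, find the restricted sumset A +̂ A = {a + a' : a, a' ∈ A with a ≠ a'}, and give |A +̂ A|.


Restricted sumset: A +̂ A = {a + a' : a ∈ A, a' ∈ A, a ≠ a'}.
Equivalently, take A + A and drop any sum 2a that is achievable ONLY as a + a for a ∈ A (i.e. sums representable only with equal summands).
Enumerate pairs (a, a') with a < a' (symmetric, so each unordered pair gives one sum; this covers all a ≠ a'):
  -2 + 0 = -2
  -2 + 3 = 1
  -2 + 10 = 8
  0 + 3 = 3
  0 + 10 = 10
  3 + 10 = 13
Collected distinct sums: {-2, 1, 3, 8, 10, 13}
|A +̂ A| = 6
(Reference bound: |A +̂ A| ≥ 2|A| - 3 for |A| ≥ 2, with |A| = 4 giving ≥ 5.)

|A +̂ A| = 6


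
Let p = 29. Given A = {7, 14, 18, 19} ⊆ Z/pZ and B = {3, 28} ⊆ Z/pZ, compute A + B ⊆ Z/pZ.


Work in Z/29Z: reduce every sum a + b modulo 29.
Enumerate all 8 pairs:
a = 7: 7+3=10, 7+28=6
a = 14: 14+3=17, 14+28=13
a = 18: 18+3=21, 18+28=17
a = 19: 19+3=22, 19+28=18
Distinct residues collected: {6, 10, 13, 17, 18, 21, 22}
|A + B| = 7 (out of 29 total residues).

A + B = {6, 10, 13, 17, 18, 21, 22}


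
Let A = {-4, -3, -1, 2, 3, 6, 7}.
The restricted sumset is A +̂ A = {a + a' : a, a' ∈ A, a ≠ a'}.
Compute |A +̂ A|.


Restricted sumset: A +̂ A = {a + a' : a ∈ A, a' ∈ A, a ≠ a'}.
Equivalently, take A + A and drop any sum 2a that is achievable ONLY as a + a for a ∈ A (i.e. sums representable only with equal summands).
Enumerate pairs (a, a') with a < a' (symmetric, so each unordered pair gives one sum; this covers all a ≠ a'):
  -4 + -3 = -7
  -4 + -1 = -5
  -4 + 2 = -2
  -4 + 3 = -1
  -4 + 6 = 2
  -4 + 7 = 3
  -3 + -1 = -4
  -3 + 2 = -1
  -3 + 3 = 0
  -3 + 6 = 3
  -3 + 7 = 4
  -1 + 2 = 1
  -1 + 3 = 2
  -1 + 6 = 5
  -1 + 7 = 6
  2 + 3 = 5
  2 + 6 = 8
  2 + 7 = 9
  3 + 6 = 9
  3 + 7 = 10
  6 + 7 = 13
Collected distinct sums: {-7, -5, -4, -2, -1, 0, 1, 2, 3, 4, 5, 6, 8, 9, 10, 13}
|A +̂ A| = 16
(Reference bound: |A +̂ A| ≥ 2|A| - 3 for |A| ≥ 2, with |A| = 7 giving ≥ 11.)

|A +̂ A| = 16


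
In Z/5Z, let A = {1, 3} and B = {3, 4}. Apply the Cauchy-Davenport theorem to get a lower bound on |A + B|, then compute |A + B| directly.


Cauchy-Davenport: |A + B| ≥ min(p, |A| + |B| - 1) for A, B nonempty in Z/pZ.
|A| = 2, |B| = 2, p = 5.
CD lower bound = min(5, 2 + 2 - 1) = min(5, 3) = 3.
Compute A + B mod 5 directly:
a = 1: 1+3=4, 1+4=0
a = 3: 3+3=1, 3+4=2
A + B = {0, 1, 2, 4}, so |A + B| = 4.
Verify: 4 ≥ 3? Yes ✓.

CD lower bound = 3, actual |A + B| = 4.


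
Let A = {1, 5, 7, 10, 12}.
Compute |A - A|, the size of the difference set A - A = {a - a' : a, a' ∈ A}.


A - A = {a - a' : a, a' ∈ A}; |A| = 5.
Bounds: 2|A|-1 ≤ |A - A| ≤ |A|² - |A| + 1, i.e. 9 ≤ |A - A| ≤ 21.
Note: 0 ∈ A - A always (from a - a). The set is symmetric: if d ∈ A - A then -d ∈ A - A.
Enumerate nonzero differences d = a - a' with a > a' (then include -d):
Positive differences: {2, 3, 4, 5, 6, 7, 9, 11}
Full difference set: {0} ∪ (positive diffs) ∪ (negative diffs).
|A - A| = 1 + 2·8 = 17 (matches direct enumeration: 17).

|A - A| = 17


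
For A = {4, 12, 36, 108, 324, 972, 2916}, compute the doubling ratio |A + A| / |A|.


|A| = 7.
Compute A + A by enumerating all 49 pairs.
A + A = {8, 16, 24, 40, 48, 72, 112, 120, 144, 216, 328, 336, 360, 432, 648, 976, 984, 1008, 1080, 1296, 1944, 2920, 2928, 2952, 3024, 3240, 3888, 5832}, so |A + A| = 28.
K = |A + A| / |A| = 28/7 = 4/1 ≈ 4.0000.
Reference: AP of size 7 gives K = 13/7 ≈ 1.8571; a fully generic set of size 7 gives K ≈ 4.0000.

|A| = 7, |A + A| = 28, K = 28/7 = 4/1.


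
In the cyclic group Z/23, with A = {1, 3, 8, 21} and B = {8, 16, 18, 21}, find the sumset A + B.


Work in Z/23Z: reduce every sum a + b modulo 23.
Enumerate all 16 pairs:
a = 1: 1+8=9, 1+16=17, 1+18=19, 1+21=22
a = 3: 3+8=11, 3+16=19, 3+18=21, 3+21=1
a = 8: 8+8=16, 8+16=1, 8+18=3, 8+21=6
a = 21: 21+8=6, 21+16=14, 21+18=16, 21+21=19
Distinct residues collected: {1, 3, 6, 9, 11, 14, 16, 17, 19, 21, 22}
|A + B| = 11 (out of 23 total residues).

A + B = {1, 3, 6, 9, 11, 14, 16, 17, 19, 21, 22}
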